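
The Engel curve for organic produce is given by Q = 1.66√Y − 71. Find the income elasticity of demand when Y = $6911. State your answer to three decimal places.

1.030

At Y = 6911: Q = 67.000.
dQ/dY = 1.66/(2√Y) = 0.00998407 at this income.
η = (dQ/dY)·(Y/Q) = 0.00998407 × (6911/67.000) = 1.030.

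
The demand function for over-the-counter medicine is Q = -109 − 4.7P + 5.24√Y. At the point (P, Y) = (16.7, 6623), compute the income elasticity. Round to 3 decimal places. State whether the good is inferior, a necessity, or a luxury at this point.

0.892 (necessity)

At P = 16.7, Y = 6623: Q = 238.951.
Holding P constant, ∂Q/∂Y = 5.24/(2√Y) = 0.0321939.
η_Y = (∂Q/∂Y)·(Y/Q) = 0.0321939 × (6623/238.951) = 0.892.
Since 0 < η < 1, this is a necessity.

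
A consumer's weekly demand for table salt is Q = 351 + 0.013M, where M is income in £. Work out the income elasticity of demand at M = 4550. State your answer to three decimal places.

At M = 4550: Q = 410.150.
dQ/dM = 0.013.
η = (dQ/dM)·(M/Q) = 0.013 × (4550/410.150) = 0.144.

0.144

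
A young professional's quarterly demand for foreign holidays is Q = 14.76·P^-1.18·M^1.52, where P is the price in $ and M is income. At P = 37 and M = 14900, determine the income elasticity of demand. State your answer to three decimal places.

For a multiplicative demand Q = A·P^α·M^β, the income elasticity is β everywhere.
Here β = 1.52, so η = 1.520.

1.520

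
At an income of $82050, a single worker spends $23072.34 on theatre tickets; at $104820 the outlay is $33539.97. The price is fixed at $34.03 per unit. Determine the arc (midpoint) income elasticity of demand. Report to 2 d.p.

1.52

With a constant price, Q₁ = 23072.34/34.03 = 678.000 and Q₂ = 33539.97/34.03 = 985.600 (equivalently, work directly with expenditure since P cancels).
Midpoint %ΔQ = (33539.97 − 23072.34)/28306.16 = 0.36980; midpoint %ΔI = (104820 − 82050)/93435 = 0.24370.
η = 0.36980 / 0.24370 = 1.52.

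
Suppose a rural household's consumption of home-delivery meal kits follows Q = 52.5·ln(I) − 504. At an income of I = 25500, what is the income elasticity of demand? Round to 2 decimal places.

1.83

At I = 25500: Q = 28.688.
dQ/dI = 52.5/I = 0.00205882 at this income.
η = (dQ/dI)·(I/Q) = 0.00205882 × (25500/28.688) = 1.83.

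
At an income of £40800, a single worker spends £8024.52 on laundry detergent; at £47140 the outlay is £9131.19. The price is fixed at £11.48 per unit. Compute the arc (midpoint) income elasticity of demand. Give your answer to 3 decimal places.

With a constant price, Q₁ = 8024.52/11.48 = 699.000 and Q₂ = 9131.19/11.48 = 795.400 (equivalently, work directly with expenditure since P cancels).
Midpoint %ΔQ = (9131.19 − 8024.52)/8577.86 = 0.12901; midpoint %ΔI = (47140 − 40800)/43970 = 0.14419.
η = 0.12901 / 0.14419 = 0.895.

0.895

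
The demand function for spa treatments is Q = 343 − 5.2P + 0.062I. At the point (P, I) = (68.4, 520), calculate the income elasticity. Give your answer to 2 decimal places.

At P = 68.4, I = 520: Q = 19.560.
Holding P constant, ∂Q/∂I = 0.062.
η_I = (∂Q/∂I)·(I/Q) = 0.062 × (520/19.560) = 1.65.

1.65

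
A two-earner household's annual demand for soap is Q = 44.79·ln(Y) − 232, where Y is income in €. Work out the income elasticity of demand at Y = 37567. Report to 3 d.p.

At Y = 37567: Q = 239.813.
dQ/dY = 44.79/Y = 0.00119227 at this income.
η = (dQ/dY)·(Y/Q) = 0.00119227 × (37567/239.813) = 0.187.

0.187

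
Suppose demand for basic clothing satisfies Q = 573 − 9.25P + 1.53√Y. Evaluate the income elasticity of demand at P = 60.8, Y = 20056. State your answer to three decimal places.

0.477

At P = 60.8, Y = 20056: Q = 227.277.
Holding P constant, ∂Q/∂Y = 1.53/(2√Y) = 0.00540181.
η_Y = (∂Q/∂Y)·(Y/Q) = 0.00540181 × (20056/227.277) = 0.477.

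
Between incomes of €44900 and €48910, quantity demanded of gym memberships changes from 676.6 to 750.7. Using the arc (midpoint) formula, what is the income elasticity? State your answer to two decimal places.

1.21

ΔQ = 750.7 − 676.6 = 74.1; midpoint Q̄ = (676.6 + 750.7)/2 = 713.65.
ΔI = 48910 − 44900 = 4010; midpoint Ī = (44900 + 48910)/2 = 46905.
η = (ΔQ/Q̄) ÷ (ΔI/Ī) = (74.1/713.65) ÷ (4010/46905) = 1.21.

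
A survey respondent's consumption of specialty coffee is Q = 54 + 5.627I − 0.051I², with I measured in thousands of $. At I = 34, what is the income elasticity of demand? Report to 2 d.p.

At I = 34: Q = 186.3620.
dQ/dI = 5.627 − 0.102I = 2.15900.
η = (dQ/dI)·(I/Q) = 2.15900 × (34/186.3620) = 0.39.

0.39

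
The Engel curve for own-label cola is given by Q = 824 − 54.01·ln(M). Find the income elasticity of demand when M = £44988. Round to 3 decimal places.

At M = 44988: Q = 245.329.
dQ/dM = -54.01/M = -0.00120054 at this income.
η = (dQ/dM)·(M/Q) = -0.00120054 × (44988/245.329) = -0.220.

-0.220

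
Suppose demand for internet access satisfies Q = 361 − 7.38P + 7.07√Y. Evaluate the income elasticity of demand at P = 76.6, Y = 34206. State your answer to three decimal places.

0.593

At P = 76.6, Y = 34206: Q = 1103.279.
Holding P constant, ∂Q/∂Y = 7.07/(2√Y) = 0.0191134.
η_Y = (∂Q/∂Y)·(Y/Q) = 0.0191134 × (34206/1103.279) = 0.593.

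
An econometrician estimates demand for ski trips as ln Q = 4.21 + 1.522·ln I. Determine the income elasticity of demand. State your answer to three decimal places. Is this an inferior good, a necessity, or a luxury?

In a log-linear demand, the coefficient on ln I is the income elasticity.
So η = 1.522.
η > 1 ⇒ luxury.

1.522 (luxury)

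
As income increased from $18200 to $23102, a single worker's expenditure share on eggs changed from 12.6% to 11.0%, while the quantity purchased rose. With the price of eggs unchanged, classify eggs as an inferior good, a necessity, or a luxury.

Quantity rises but the budget share falls as income rises, so 0 < η < 1.

necessity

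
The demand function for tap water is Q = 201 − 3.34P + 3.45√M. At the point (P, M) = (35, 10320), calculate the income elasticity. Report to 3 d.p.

At P = 35, M = 10320: Q = 434.577.
Holding P constant, ∂Q/∂M = 3.45/(2√M) = 0.0169805.
η_M = (∂Q/∂M)·(M/Q) = 0.0169805 × (10320/434.577) = 0.403.

0.403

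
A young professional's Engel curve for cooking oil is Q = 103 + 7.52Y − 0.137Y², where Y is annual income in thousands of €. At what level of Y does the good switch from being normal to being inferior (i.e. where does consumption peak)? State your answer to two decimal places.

27.45

dQ/dY = 7.52 − 0.274Y.
The good is inferior where dQ/dY < 0. Setting dQ/dY = 0 gives Y = 7.52 / 0.274 = 27.45.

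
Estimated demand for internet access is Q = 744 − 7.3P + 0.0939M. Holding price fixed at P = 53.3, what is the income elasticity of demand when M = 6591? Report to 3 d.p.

0.636

At P = 53.3, M = 6591: Q = 973.805.
Holding P constant, ∂Q/∂M = 0.0939.
η_M = (∂Q/∂M)·(M/Q) = 0.0939 × (6591/973.805) = 0.636.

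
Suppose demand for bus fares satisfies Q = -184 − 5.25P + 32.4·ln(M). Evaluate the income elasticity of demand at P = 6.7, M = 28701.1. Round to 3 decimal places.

0.286

At P = 6.7, M = 28701.1: Q = 113.401.
Holding P constant, ∂Q/∂M = 32.4/M = 0.00112888.
η_M = (∂Q/∂M)·(M/Q) = 0.00112888 × (28701.1/113.401) = 0.286.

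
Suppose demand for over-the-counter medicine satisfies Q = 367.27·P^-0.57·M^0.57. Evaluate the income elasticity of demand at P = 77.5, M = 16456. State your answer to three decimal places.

0.570

For a multiplicative demand Q = A·P^α·M^β, the income elasticity is β everywhere.
Here β = 0.57, so η = 0.570.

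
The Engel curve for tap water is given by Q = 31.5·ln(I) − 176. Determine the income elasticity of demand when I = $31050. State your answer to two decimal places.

0.21

At I = 31050: Q = 149.816.
dQ/dI = 31.5/I = 0.00101449 at this income.
η = (dQ/dI)·(I/Q) = 0.00101449 × (31050/149.816) = 0.21.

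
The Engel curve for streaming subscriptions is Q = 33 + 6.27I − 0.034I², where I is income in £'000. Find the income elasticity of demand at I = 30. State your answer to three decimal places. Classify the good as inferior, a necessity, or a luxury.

0.666 (necessity)

At I = 30: Q = 190.5000.
dQ/dI = 6.27 − 0.068I = 4.23000.
η = (dQ/dI)·(I/Q) = 4.23000 × (30/190.5000) = 0.666.
0 < η < 1 ⇒ necessity.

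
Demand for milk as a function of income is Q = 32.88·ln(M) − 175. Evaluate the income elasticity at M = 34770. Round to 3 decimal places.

At M = 34770: Q = 168.810.
dQ/dM = 32.88/M = 0.000945643 at this income.
η = (dQ/dM)·(M/Q) = 0.000945643 × (34770/168.810) = 0.195.

0.195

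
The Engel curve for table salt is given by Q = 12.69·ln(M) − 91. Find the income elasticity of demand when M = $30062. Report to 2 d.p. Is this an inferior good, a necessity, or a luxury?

0.32 (necessity)

At M = 30062: Q = 39.847.
dQ/dM = 12.69/M = 0.000422128 at this income.
η = (dQ/dM)·(M/Q) = 0.000422128 × (30062/39.847) = 0.32.
Since 0 < η < 1, the good is a necessity.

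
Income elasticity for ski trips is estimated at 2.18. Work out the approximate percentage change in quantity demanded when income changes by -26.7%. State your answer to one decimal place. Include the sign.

%ΔQ ≈ η × %ΔI = 2.18 × (-26.7%) = -58.2%.

-58.2%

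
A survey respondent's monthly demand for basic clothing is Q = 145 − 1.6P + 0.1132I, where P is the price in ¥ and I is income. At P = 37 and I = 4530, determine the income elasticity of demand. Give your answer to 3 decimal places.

At P = 37, I = 4530: Q = 598.596.
Holding P constant, ∂Q/∂I = 0.1132.
η_I = (∂Q/∂I)·(I/Q) = 0.1132 × (4530/598.596) = 0.857.

0.857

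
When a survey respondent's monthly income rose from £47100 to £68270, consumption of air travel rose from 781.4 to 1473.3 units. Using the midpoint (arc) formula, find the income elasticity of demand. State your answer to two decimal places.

1.67

ΔQ = 1473.3 − 781.4 = 691.9; midpoint Q̄ = (781.4 + 1473.3)/2 = 1127.35.
ΔI = 68270 − 47100 = 21170; midpoint Ī = (47100 + 68270)/2 = 57685.
η = (ΔQ/Q̄) ÷ (ΔI/Ī) = (691.9/1127.35) ÷ (21170/57685) = 1.67.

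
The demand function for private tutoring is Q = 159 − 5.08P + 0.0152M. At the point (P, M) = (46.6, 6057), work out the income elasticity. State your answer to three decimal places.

At P = 46.6, M = 6057: Q = 14.338.
Holding P constant, ∂Q/∂M = 0.0152.
η_M = (∂Q/∂M)·(M/Q) = 0.0152 × (6057/14.338) = 6.421.

6.421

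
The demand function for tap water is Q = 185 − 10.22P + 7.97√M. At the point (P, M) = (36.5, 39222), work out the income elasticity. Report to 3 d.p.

At P = 36.5, M = 39222: Q = 1390.392.
Holding P constant, ∂Q/∂M = 7.97/(2√M) = 0.0201216.
η_M = (∂Q/∂M)·(M/Q) = 0.0201216 × (39222/1390.392) = 0.568.

0.568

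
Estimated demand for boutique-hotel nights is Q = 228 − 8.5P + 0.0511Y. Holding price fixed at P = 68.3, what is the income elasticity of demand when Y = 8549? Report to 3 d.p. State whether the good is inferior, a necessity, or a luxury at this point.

5.182 (luxury)

At P = 68.3, Y = 8549: Q = 84.304.
Holding P constant, ∂Q/∂Y = 0.0511.
η_Y = (∂Q/∂Y)·(Y/Q) = 0.0511 × (8549/84.304) = 5.182.
Since η > 1, this is a luxury.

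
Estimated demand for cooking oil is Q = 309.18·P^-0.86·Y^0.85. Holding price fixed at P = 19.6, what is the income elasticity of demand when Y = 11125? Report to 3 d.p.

For a multiplicative demand Q = A·P^α·Y^β, the income elasticity is β everywhere.
Here β = 0.85, so η = 0.850.

0.850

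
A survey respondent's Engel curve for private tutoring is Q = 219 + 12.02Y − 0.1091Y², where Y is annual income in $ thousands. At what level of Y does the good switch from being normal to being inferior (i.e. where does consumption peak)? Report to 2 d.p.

55.09

dQ/dY = 12.02 − 0.2182Y.
The good is inferior where dQ/dY < 0. Setting dQ/dY = 0 gives Y = 12.02 / 0.2182 = 55.09.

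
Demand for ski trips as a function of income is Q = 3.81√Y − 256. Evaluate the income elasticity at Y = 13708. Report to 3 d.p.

At Y = 13708: Q = 190.079.
dQ/dY = 3.81/(2√Y) = 0.0162708 at this income.
η = (dQ/dY)·(Y/Q) = 0.0162708 × (13708/190.079) = 1.173.

1.173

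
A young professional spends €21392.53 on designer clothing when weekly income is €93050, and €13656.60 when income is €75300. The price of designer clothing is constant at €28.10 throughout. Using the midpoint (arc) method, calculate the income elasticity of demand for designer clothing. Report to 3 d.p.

With a constant price, Q₁ = 21392.53/28.10 = 761.300 and Q₂ = 13656.60/28.10 = 486.000 (equivalently, work directly with expenditure since P cancels).
Midpoint %ΔQ = (13656.60 − 21392.53)/17524.56 = -0.44143; midpoint %ΔI = (75300 − 93050)/84175 = -0.21087.
η = -0.44143 / -0.21087 = 2.093.

2.093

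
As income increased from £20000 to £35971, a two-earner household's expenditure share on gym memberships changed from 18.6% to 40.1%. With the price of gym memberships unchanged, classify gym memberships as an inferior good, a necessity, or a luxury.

luxury

The budget share rises as income rises, so η > 1.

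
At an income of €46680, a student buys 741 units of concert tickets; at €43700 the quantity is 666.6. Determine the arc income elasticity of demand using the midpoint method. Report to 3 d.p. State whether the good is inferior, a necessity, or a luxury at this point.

1.603 (luxury)

ΔQ = 666.6 − 741 = -74.4; midpoint Q̄ = (741 + 666.6)/2 = 703.8.
ΔI = 43700 − 46680 = -2980; midpoint Ī = (46680 + 43700)/2 = 45190.
η = (ΔQ/Q̄) ÷ (ΔI/Ī) = (-74.4/703.8) ÷ (-2980/45190) = 1.603.
η > 1 ⇒ luxury.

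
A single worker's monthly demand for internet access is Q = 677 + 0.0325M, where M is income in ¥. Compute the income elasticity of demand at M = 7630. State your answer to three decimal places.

0.268

At M = 7630: Q = 924.975.
dQ/dM = 0.0325.
η = (dQ/dM)·(M/Q) = 0.0325 × (7630/924.975) = 0.268.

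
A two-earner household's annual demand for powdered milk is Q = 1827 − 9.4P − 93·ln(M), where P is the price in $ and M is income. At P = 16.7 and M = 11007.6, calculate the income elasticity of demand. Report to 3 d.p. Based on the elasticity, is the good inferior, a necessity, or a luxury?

-0.116 (inferior good)

At P = 16.7, M = 11007.6: Q = 804.530.
Holding P constant, ∂Q/∂M = -93/M = -0.00844871.
η_M = (∂Q/∂M)·(M/Q) = -0.00844871 × (11007.6/804.530) = -0.116.
Since η < 0, this is an inferior good.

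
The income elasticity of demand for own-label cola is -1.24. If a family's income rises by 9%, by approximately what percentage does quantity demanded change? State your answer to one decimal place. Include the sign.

-11.2%

%ΔQ ≈ η × %ΔI = -1.24 × 9% = -11.2%.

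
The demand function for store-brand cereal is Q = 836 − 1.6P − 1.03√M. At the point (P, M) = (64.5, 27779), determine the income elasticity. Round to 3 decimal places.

At P = 64.5, M = 27779: Q = 561.130.
Holding P constant, ∂Q/∂M = -1.03/(2√M) = -0.00308993.
η_M = (∂Q/∂M)·(M/Q) = -0.00308993 × (27779/561.130) = -0.153.

-0.153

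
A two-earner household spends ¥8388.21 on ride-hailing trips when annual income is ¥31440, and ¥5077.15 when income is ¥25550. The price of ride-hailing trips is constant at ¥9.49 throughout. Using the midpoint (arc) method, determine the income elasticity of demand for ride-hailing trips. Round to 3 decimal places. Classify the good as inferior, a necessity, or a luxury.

2.379 (luxury)

With a constant price, Q₁ = 8388.21/9.49 = 883.900 and Q₂ = 5077.15/9.49 = 535.000 (equivalently, work directly with expenditure since P cancels).
Midpoint %ΔQ = (5077.15 − 8388.21)/6732.68 = -0.49179; midpoint %ΔI = (25550 − 31440)/28495 = -0.20670.
η = -0.49179 / -0.20670 = 2.379.
η > 1 ⇒ luxury.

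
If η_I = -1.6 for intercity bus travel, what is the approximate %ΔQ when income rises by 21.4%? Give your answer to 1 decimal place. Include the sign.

%ΔQ ≈ η × %ΔI = -1.6 × 21.4% = -34.2%.

-34.2%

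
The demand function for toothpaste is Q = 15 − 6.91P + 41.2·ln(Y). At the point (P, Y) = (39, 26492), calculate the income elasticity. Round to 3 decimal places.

At P = 39, Y = 26492: Q = 165.115.
Holding P constant, ∂Q/∂Y = 41.2/Y = 0.00155519.
η_Y = (∂Q/∂Y)·(Y/Q) = 0.00155519 × (26492/165.115) = 0.250.

0.250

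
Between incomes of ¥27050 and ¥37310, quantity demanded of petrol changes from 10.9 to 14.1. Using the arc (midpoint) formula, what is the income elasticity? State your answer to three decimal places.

0.803

ΔQ = 14.1 − 10.9 = 3.2; midpoint Q̄ = (10.9 + 14.1)/2 = 12.5.
ΔI = 37310 − 27050 = 10260; midpoint Ī = (27050 + 37310)/2 = 32180.
η = (ΔQ/Q̄) ÷ (ΔI/Ī) = (3.2/12.5) ÷ (10260/32180) = 0.803.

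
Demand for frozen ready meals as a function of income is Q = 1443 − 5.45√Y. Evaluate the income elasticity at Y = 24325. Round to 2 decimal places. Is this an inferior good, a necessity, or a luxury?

At Y = 24325: Q = 592.992.
dQ/dY = -5.45/(2√Y) = -0.0174719 at this income.
η = (dQ/dY)·(Y/Q) = -0.0174719 × (24325/592.992) = -0.72.
Since η < 0, the good is an inferior good.

-0.72 (inferior good)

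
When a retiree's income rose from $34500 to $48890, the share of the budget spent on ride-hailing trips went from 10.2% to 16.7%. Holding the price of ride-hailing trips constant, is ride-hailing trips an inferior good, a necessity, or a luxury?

The budget share rises as income rises, so η > 1.

luxury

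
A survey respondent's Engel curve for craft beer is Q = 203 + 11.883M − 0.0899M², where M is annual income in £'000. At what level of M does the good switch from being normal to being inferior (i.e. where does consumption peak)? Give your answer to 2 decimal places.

66.09

dQ/dM = 11.883 − 0.1798M.
The good is inferior where dQ/dM < 0. Setting dQ/dM = 0 gives M = 11.883 / 0.1798 = 66.09.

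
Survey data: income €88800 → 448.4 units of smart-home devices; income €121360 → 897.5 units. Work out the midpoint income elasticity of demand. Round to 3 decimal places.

ΔQ = 897.5 − 448.4 = 449.1; midpoint Q̄ = (448.4 + 897.5)/2 = 672.95.
ΔI = 121360 − 88800 = 32560; midpoint Ī = (88800 + 121360)/2 = 105080.
η = (ΔQ/Q̄) ÷ (ΔI/Ī) = (449.1/672.95) ÷ (32560/105080) = 2.154.

2.154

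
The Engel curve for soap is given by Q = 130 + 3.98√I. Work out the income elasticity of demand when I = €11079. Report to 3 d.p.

At I = 11079: Q = 548.922.
dQ/dI = 3.98/(2√I) = 0.0189061 at this income.
η = (dQ/dI)·(I/Q) = 0.0189061 × (11079/548.922) = 0.382.

0.382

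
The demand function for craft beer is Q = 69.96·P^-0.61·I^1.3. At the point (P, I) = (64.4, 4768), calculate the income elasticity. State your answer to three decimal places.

1.300

For a multiplicative demand Q = A·P^α·I^β, the income elasticity is β everywhere.
Here β = 1.3, so η = 1.300.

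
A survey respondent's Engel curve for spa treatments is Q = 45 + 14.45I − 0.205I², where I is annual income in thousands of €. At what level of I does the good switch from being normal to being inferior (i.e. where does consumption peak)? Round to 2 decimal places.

dQ/dI = 14.45 − 0.41I.
The good is inferior where dQ/dI < 0. Setting dQ/dI = 0 gives I = 14.45 / 0.41 = 35.24.

35.24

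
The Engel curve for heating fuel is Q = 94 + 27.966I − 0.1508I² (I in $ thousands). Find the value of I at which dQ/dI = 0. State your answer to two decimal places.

dQ/dI = 27.966 − 0.3016I.
The good is inferior where dQ/dI < 0. Setting dQ/dI = 0 gives I = 27.966 / 0.3016 = 92.73.

92.73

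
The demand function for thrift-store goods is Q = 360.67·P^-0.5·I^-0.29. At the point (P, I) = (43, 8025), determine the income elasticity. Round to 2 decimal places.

-0.29

For a multiplicative demand Q = A·P^α·I^β, the income elasticity is β everywhere.
Here β = -0.29, so η = -0.29.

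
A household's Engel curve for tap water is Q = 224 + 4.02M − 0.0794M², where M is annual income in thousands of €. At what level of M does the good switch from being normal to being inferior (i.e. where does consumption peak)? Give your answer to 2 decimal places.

25.31

dQ/dM = 4.02 − 0.1588M.
The good is inferior where dQ/dM < 0. Setting dQ/dM = 0 gives M = 4.02 / 0.1588 = 25.31.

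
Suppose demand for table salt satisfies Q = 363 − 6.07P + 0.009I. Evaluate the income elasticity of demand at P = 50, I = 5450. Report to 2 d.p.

At P = 50, I = 5450: Q = 108.550.
Holding P constant, ∂Q/∂I = 0.009.
η_I = (∂Q/∂I)·(I/Q) = 0.009 × (5450/108.550) = 0.45.

0.45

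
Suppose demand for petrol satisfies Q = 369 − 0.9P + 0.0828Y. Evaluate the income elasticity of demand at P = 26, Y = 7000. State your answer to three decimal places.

At P = 26, Y = 7000: Q = 925.200.
Holding P constant, ∂Q/∂Y = 0.0828.
η_Y = (∂Q/∂Y)·(Y/Q) = 0.0828 × (7000/925.200) = 0.626.

0.626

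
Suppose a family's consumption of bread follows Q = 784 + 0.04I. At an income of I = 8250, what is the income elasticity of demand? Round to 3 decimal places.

0.296

At I = 8250: Q = 1114.000.
dQ/dI = 0.04.
η = (dQ/dI)·(I/Q) = 0.04 × (8250/1114.000) = 0.296.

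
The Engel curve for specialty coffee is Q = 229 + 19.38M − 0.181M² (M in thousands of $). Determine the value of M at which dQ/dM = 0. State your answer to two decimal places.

dQ/dM = 19.38 − 0.362M.
The good is inferior where dQ/dM < 0. Setting dQ/dM = 0 gives M = 19.38 / 0.362 = 53.54.

53.54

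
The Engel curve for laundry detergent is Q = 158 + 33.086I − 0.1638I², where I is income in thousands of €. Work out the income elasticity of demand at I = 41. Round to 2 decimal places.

0.65

At I = 41: Q = 1239.1782.
dQ/dI = 33.086 − 0.3276I = 19.65440.
η = (dQ/dI)·(I/Q) = 19.65440 × (41/1239.1782) = 0.65.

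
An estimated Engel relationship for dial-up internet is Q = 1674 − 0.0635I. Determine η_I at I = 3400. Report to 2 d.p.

At I = 3400: Q = 1458.100.
dQ/dI = −0.0635.
η = (dQ/dI)·(I/Q) = -0.0635 × (3400/1458.100) = -0.15.

-0.15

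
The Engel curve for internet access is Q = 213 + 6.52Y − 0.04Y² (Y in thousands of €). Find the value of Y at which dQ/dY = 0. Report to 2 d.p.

dQ/dY = 6.52 − 0.08Y.
The good is inferior where dQ/dY < 0. Setting dQ/dY = 0 gives Y = 6.52 / 0.08 = 81.50.

81.50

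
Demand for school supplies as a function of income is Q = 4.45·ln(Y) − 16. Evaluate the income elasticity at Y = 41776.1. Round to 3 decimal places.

At Y = 41776.1: Q = 31.348.
dQ/dY = 4.45/Y = 0.00010652 at this income.
η = (dQ/dY)·(Y/Q) = 0.00010652 × (41776.1/31.348) = 0.142.

0.142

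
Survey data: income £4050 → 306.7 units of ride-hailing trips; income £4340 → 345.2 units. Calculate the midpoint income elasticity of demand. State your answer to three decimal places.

1.709

ΔQ = 345.2 − 306.7 = 38.5; midpoint Q̄ = (306.7 + 345.2)/2 = 325.95.
ΔI = 4340 − 4050 = 290; midpoint Ī = (4050 + 4340)/2 = 4195.
η = (ΔQ/Q̄) ÷ (ΔI/Ī) = (38.5/325.95) ÷ (290/4195) = 1.709.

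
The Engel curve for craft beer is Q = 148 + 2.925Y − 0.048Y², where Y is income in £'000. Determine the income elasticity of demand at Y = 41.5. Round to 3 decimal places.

At Y = 41.5: Q = 186.7195.
dQ/dY = 2.925 − 0.096Y = -1.05900.
η = (dQ/dY)·(Y/Q) = -1.05900 × (41.5/186.7195) = -0.235.

-0.235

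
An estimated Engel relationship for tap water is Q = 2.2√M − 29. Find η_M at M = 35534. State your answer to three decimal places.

At M = 35534: Q = 385.710.
dQ/dM = 2.2/(2√M) = 0.0058354 at this income.
η = (dQ/dM)·(M/Q) = 0.0058354 × (35534/385.710) = 0.538.

0.538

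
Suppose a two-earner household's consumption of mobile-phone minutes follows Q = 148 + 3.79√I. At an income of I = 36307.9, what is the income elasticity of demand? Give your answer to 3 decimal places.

At I = 36307.9: Q = 870.171.
dQ/dI = 3.79/(2√I) = 0.00994509 at this income.
η = (dQ/dI)·(I/Q) = 0.00994509 × (36307.9/870.171) = 0.415.

0.415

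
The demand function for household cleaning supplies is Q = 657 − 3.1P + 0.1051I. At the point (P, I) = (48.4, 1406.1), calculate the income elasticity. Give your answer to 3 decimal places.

0.226

At P = 48.4, I = 1406.1: Q = 654.741.
Holding P constant, ∂Q/∂I = 0.1051.
η_I = (∂Q/∂I)·(I/Q) = 0.1051 × (1406.1/654.741) = 0.226.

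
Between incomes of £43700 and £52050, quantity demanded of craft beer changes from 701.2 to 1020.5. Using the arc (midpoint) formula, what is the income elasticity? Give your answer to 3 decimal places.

2.127

ΔQ = 1020.5 − 701.2 = 319.3; midpoint Q̄ = (701.2 + 1020.5)/2 = 860.85.
ΔI = 52050 − 43700 = 8350; midpoint Ī = (43700 + 52050)/2 = 47875.
η = (ΔQ/Q̄) ÷ (ΔI/Ī) = (319.3/860.85) ÷ (8350/47875) = 2.127.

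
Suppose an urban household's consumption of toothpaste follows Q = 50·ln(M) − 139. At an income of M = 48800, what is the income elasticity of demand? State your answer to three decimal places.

0.125

At M = 48800: Q = 400.774.
dQ/dM = 50/M = 0.00102459 at this income.
η = (dQ/dM)·(M/Q) = 0.00102459 × (48800/400.774) = 0.125.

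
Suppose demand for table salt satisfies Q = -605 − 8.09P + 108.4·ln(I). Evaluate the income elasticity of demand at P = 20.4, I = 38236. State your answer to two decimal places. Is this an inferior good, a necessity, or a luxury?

At P = 20.4, I = 38236: Q = 373.750.
Holding P constant, ∂Q/∂I = 108.4/I = 0.00283502.
η_I = (∂Q/∂I)·(I/Q) = 0.00283502 × (38236/373.750) = 0.29.
Since 0 < η < 1, this is a necessity.

0.29 (necessity)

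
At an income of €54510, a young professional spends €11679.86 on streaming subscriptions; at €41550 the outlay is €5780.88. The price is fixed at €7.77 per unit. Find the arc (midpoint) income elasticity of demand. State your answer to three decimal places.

With a constant price, Q₁ = 11679.86/7.77 = 1503.199 and Q₂ = 5780.88/7.77 = 744.000 (equivalently, work directly with expenditure since P cancels).
Midpoint %ΔQ = (5780.88 − 11679.86)/8730.37 = -0.67568; midpoint %ΔI = (41550 − 54510)/48030 = -0.26983.
η = -0.67568 / -0.26983 = 2.504.

2.504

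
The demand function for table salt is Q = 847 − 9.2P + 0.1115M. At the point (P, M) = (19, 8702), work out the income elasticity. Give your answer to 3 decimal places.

At P = 19, M = 8702: Q = 1642.473.
Holding P constant, ∂Q/∂M = 0.1115.
η_M = (∂Q/∂M)·(M/Q) = 0.1115 × (8702/1642.473) = 0.591.

0.591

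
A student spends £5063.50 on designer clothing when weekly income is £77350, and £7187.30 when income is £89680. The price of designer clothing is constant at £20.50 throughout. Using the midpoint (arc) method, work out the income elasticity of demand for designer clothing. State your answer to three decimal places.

With a constant price, Q₁ = 5063.50/20.50 = 247.000 and Q₂ = 7187.30/20.50 = 350.600 (equivalently, work directly with expenditure since P cancels).
Midpoint %ΔQ = (7187.30 − 5063.50)/6125.40 = 0.34672; midpoint %ΔI = (89680 − 77350)/83515 = 0.14764.
η = 0.34672 / 0.14764 = 2.348.

2.348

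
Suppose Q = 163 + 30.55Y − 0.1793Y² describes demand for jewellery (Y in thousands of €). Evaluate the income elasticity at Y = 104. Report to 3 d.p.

-0.501

At Y = 104: Q = 1400.8912.
dQ/dY = 30.55 − 0.3586Y = -6.74440.
η = (dQ/dY)·(Y/Q) = -6.74440 × (104/1400.8912) = -0.501.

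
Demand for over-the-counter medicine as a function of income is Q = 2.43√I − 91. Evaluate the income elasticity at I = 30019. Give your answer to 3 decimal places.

0.638

At I = 30019: Q = 330.022.
dQ/dI = 2.43/(2√I) = 0.00701259 at this income.
η = (dQ/dI)·(I/Q) = 0.00701259 × (30019/330.022) = 0.638.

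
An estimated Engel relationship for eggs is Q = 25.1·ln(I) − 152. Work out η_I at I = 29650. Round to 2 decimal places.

At I = 29650: Q = 106.460.
dQ/dI = 25.1/I = 0.000846543 at this income.
η = (dQ/dI)·(I/Q) = 0.000846543 × (29650/106.460) = 0.24.

0.24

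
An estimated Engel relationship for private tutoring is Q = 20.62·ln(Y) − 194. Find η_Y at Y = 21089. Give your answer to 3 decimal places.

At Y = 21089: Q = 11.303.
dQ/dY = 20.62/Y = 0.000977761 at this income.
η = (dQ/dY)·(Y/Q) = 0.000977761 × (21089/11.303) = 1.824.

1.824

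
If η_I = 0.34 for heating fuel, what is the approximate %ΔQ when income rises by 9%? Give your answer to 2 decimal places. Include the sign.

%ΔQ ≈ η × %ΔI = 0.34 × 9% = 3.06%.

3.06%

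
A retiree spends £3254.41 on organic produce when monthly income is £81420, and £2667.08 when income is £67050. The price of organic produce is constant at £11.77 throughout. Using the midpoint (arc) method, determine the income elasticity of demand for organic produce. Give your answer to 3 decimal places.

With a constant price, Q₁ = 3254.41/11.77 = 276.500 and Q₂ = 2667.08/11.77 = 226.600 (equivalently, work directly with expenditure since P cancels).
Midpoint %ΔQ = (2667.08 − 3254.41)/2960.75 = -0.19837; midpoint %ΔI = (67050 − 81420)/74235 = -0.19357.
η = -0.19837 / -0.19357 = 1.025.

1.025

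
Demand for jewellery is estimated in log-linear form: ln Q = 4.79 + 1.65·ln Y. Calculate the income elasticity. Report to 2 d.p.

1.65

In a log-linear demand, the coefficient on ln Y is the income elasticity.
So η = 1.65.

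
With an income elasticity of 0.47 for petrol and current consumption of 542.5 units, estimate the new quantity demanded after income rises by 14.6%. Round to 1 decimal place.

579.7

%ΔQ ≈ η × %ΔI = 0.47 × 14.6% = 6.862%.
New Q ≈ 542.5 × (1 + 0.06862) = 579.7.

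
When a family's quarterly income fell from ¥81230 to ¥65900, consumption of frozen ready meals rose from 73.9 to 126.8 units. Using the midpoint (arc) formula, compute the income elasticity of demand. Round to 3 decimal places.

ΔQ = 126.8 − 73.9 = 52.9; midpoint Q̄ = (73.9 + 126.8)/2 = 100.35.
ΔI = 65900 − 81230 = -15330; midpoint Ī = (81230 + 65900)/2 = 73565.
η = (ΔQ/Q̄) ÷ (ΔI/Ī) = (52.9/100.35) ÷ (-15330/73565) = -2.530.

-2.530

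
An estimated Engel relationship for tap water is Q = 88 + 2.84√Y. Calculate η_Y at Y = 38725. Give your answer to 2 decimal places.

At Y = 38725: Q = 646.874.
dQ/dY = 2.84/(2√Y) = 0.00721594 at this income.
η = (dQ/dY)·(Y/Q) = 0.00721594 × (38725/646.874) = 0.43.

0.43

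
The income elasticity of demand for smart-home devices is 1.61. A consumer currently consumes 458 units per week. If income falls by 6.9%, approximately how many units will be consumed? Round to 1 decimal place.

407.1

%ΔQ ≈ η × %ΔI = 1.61 × (-6.9%) = -11.109%.
New Q ≈ 458 × (1 − 0.11109) = 407.1.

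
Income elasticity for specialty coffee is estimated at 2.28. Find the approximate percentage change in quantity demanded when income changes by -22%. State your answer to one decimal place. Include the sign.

%ΔQ ≈ η × %ΔI = 2.28 × (-22%) = -50.2%.

-50.2%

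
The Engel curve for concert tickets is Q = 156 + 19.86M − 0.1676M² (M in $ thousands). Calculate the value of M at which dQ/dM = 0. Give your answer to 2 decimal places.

dQ/dM = 19.86 − 0.3352M.
The good is inferior where dQ/dM < 0. Setting dQ/dM = 0 gives M = 19.86 / 0.3352 = 59.25.

59.25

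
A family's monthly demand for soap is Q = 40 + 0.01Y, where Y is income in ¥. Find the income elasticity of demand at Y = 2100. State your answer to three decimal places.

At Y = 2100: Q = 61.000.
dQ/dY = 0.01.
η = (dQ/dY)·(Y/Q) = 0.01 × (2100/61.000) = 0.344.

0.344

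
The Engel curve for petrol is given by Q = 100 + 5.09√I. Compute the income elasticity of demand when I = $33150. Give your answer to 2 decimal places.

0.45

At I = 33150: Q = 1026.744.
dQ/dI = 5.09/(2√I) = 0.013978 at this income.
η = (dQ/dI)·(I/Q) = 0.013978 × (33150/1026.744) = 0.45.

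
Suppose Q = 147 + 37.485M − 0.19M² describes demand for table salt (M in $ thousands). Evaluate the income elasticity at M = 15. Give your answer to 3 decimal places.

0.715

At M = 15: Q = 666.5250.
dQ/dM = 37.485 − 0.38M = 31.78500.
η = (dQ/dM)·(M/Q) = 31.78500 × (15/666.5250) = 0.715.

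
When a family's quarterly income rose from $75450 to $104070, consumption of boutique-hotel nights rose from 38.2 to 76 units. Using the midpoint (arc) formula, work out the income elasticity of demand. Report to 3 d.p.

2.076

ΔQ = 76 − 38.2 = 37.8; midpoint Q̄ = (38.2 + 76)/2 = 57.1.
ΔI = 104070 − 75450 = 28620; midpoint Ī = (75450 + 104070)/2 = 89760.
η = (ΔQ/Q̄) ÷ (ΔI/Ī) = (37.8/57.1) ÷ (28620/89760) = 2.076.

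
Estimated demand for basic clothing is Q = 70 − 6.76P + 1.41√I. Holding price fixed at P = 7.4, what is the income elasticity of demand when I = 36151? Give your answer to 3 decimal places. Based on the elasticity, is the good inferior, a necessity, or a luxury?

At P = 7.4, I = 36151: Q = 288.065.
Holding P constant, ∂Q/∂I = 1.41/(2√I) = 0.00370791.
η_I = (∂Q/∂I)·(I/Q) = 0.00370791 × (36151/288.065) = 0.465.
Since 0 < η < 1, this is a necessity.

0.465 (necessity)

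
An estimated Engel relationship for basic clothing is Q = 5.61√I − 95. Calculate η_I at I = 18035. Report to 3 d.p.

0.572

At I = 18035: Q = 658.392.
dQ/dI = 5.61/(2√I) = 0.0208869 at this income.
η = (dQ/dI)·(I/Q) = 0.0208869 × (18035/658.392) = 0.572.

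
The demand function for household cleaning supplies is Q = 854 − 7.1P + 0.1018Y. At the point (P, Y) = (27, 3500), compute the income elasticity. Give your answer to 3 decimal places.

0.350

At P = 27, Y = 3500: Q = 1018.600.
Holding P constant, ∂Q/∂Y = 0.1018.
η_Y = (∂Q/∂Y)·(Y/Q) = 0.1018 × (3500/1018.600) = 0.350.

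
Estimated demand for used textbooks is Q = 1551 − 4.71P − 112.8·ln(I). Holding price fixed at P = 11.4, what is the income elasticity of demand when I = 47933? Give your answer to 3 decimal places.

-0.401

At P = 11.4, I = 47933: Q = 281.597.
Holding P constant, ∂Q/∂I = -112.8/I = -0.00235328.
η_I = (∂Q/∂I)·(I/Q) = -0.00235328 × (47933/281.597) = -0.401.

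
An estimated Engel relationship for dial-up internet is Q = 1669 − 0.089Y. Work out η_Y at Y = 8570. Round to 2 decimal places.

At Y = 8570: Q = 906.270.
dQ/dY = −0.089.
η = (dQ/dY)·(Y/Q) = -0.089 × (8570/906.270) = -0.84.

-0.84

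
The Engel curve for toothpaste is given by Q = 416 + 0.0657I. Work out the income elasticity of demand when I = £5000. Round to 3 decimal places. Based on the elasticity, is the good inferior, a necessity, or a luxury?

At I = 5000: Q = 744.500.
dQ/dI = 0.0657.
η = (dQ/dI)·(I/Q) = 0.0657 × (5000/744.500) = 0.441.
Since 0 < η < 1, the good is a necessity.

0.441 (necessity)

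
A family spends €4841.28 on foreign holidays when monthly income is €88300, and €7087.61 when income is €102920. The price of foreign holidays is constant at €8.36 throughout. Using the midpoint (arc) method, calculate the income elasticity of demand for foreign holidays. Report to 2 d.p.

With a constant price, Q₁ = 4841.28/8.36 = 579.100 and Q₂ = 7087.61/8.36 = 847.800 (equivalently, work directly with expenditure since P cancels).
Midpoint %ΔQ = (7087.61 − 4841.28)/5964.45 = 0.37662; midpoint %ΔI = (102920 − 88300)/95610 = 0.15291.
η = 0.37662 / 0.15291 = 2.46.

2.46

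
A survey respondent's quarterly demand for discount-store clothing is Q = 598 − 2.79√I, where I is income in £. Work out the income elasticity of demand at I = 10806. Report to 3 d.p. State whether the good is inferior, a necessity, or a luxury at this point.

-0.471 (inferior good)

At I = 10806: Q = 307.974.
dQ/dI = -2.79/(2√I) = -0.0134197 at this income.
η = (dQ/dI)·(I/Q) = -0.0134197 × (10806/307.974) = -0.471.
Since η < 0, the good is an inferior good.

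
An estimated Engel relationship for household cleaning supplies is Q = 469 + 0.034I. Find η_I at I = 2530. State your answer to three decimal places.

0.155

At I = 2530: Q = 555.020.
dQ/dI = 0.034.
η = (dQ/dI)·(I/Q) = 0.034 × (2530/555.020) = 0.155.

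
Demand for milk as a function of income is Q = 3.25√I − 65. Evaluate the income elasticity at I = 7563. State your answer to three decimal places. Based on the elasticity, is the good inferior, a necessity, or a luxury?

At I = 7563: Q = 217.638.
dQ/dI = 3.25/(2√I) = 0.0186856 at this income.
η = (dQ/dI)·(I/Q) = 0.0186856 × (7563/217.638) = 0.649.
Since 0 < η < 1, the good is a necessity.

0.649 (necessity)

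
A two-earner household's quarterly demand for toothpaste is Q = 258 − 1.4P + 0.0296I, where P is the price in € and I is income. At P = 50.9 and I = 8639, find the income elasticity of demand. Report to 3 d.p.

At P = 50.9, I = 8639: Q = 442.454.
Holding P constant, ∂Q/∂I = 0.0296.
η_I = (∂Q/∂I)·(I/Q) = 0.0296 × (8639/442.454) = 0.578.

0.578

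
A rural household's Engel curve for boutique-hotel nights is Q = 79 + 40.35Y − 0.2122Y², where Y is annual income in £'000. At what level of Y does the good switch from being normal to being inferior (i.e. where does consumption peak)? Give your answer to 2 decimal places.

dQ/dY = 40.35 − 0.4244Y.
The good is inferior where dQ/dY < 0. Setting dQ/dY = 0 gives Y = 40.35 / 0.4244 = 95.08.

95.08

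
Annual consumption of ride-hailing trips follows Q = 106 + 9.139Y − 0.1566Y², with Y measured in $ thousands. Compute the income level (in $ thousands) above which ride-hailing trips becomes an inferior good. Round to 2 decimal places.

29.18

dQ/dY = 9.139 − 0.3132Y.
The good is inferior where dQ/dY < 0. Setting dQ/dY = 0 gives Y = 9.139 / 0.3132 = 29.18.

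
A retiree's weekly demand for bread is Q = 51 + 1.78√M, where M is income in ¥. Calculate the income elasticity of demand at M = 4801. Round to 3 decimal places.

0.354

At M = 4801: Q = 174.335.
dQ/dM = 1.78/(2√M) = 0.0128447 at this income.
η = (dQ/dM)·(M/Q) = 0.0128447 × (4801/174.335) = 0.354.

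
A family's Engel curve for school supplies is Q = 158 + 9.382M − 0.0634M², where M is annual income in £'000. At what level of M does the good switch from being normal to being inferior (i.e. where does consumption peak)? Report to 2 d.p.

dQ/dM = 9.382 − 0.1268M.
The good is inferior where dQ/dM < 0. Setting dQ/dM = 0 gives M = 9.382 / 0.1268 = 73.99.

73.99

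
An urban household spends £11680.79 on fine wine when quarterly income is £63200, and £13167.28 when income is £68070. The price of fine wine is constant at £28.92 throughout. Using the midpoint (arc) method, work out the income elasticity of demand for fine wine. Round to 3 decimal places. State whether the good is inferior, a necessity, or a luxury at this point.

1.613 (luxury)

With a constant price, Q₁ = 11680.79/28.92 = 403.900 and Q₂ = 13167.28/28.92 = 455.300 (equivalently, work directly with expenditure since P cancels).
Midpoint %ΔQ = (13167.28 − 11680.79)/12424.04 = 0.11965; midpoint %ΔI = (68070 − 63200)/65635 = 0.07420.
η = 0.11965 / 0.07420 = 1.613.
η > 1 ⇒ luxury.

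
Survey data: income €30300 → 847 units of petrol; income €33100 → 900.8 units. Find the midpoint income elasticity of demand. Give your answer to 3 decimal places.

0.697

ΔQ = 900.8 − 847 = 53.8; midpoint Q̄ = (847 + 900.8)/2 = 873.9.
ΔI = 33100 − 30300 = 2800; midpoint Ī = (30300 + 33100)/2 = 31700.
η = (ΔQ/Q̄) ÷ (ΔI/Ī) = (53.8/873.9) ÷ (2800/31700) = 0.697.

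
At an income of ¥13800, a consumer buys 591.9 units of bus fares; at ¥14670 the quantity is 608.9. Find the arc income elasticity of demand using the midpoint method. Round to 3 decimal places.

0.463

ΔQ = 608.9 − 591.9 = 17; midpoint Q̄ = (591.9 + 608.9)/2 = 600.4.
ΔI = 14670 − 13800 = 870; midpoint Ī = (13800 + 14670)/2 = 14235.
η = (ΔQ/Q̄) ÷ (ΔI/Ī) = (17/600.4) ÷ (870/14235) = 0.463.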